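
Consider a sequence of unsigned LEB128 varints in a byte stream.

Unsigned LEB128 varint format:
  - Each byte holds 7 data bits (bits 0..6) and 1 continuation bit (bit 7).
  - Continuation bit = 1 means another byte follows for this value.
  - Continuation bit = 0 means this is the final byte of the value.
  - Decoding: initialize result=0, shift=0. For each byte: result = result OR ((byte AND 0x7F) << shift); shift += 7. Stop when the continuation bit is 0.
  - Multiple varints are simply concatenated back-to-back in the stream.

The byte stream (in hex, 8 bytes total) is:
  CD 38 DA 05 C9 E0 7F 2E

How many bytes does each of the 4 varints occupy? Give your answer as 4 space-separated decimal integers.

Answer: 2 2 3 1

Derivation:
  byte[0]=0xCD cont=1 payload=0x4D=77: acc |= 77<<0 -> acc=77 shift=7
  byte[1]=0x38 cont=0 payload=0x38=56: acc |= 56<<7 -> acc=7245 shift=14 [end]
Varint 1: bytes[0:2] = CD 38 -> value 7245 (2 byte(s))
  byte[2]=0xDA cont=1 payload=0x5A=90: acc |= 90<<0 -> acc=90 shift=7
  byte[3]=0x05 cont=0 payload=0x05=5: acc |= 5<<7 -> acc=730 shift=14 [end]
Varint 2: bytes[2:4] = DA 05 -> value 730 (2 byte(s))
  byte[4]=0xC9 cont=1 payload=0x49=73: acc |= 73<<0 -> acc=73 shift=7
  byte[5]=0xE0 cont=1 payload=0x60=96: acc |= 96<<7 -> acc=12361 shift=14
  byte[6]=0x7F cont=0 payload=0x7F=127: acc |= 127<<14 -> acc=2093129 shift=21 [end]
Varint 3: bytes[4:7] = C9 E0 7F -> value 2093129 (3 byte(s))
  byte[7]=0x2E cont=0 payload=0x2E=46: acc |= 46<<0 -> acc=46 shift=7 [end]
Varint 4: bytes[7:8] = 2E -> value 46 (1 byte(s))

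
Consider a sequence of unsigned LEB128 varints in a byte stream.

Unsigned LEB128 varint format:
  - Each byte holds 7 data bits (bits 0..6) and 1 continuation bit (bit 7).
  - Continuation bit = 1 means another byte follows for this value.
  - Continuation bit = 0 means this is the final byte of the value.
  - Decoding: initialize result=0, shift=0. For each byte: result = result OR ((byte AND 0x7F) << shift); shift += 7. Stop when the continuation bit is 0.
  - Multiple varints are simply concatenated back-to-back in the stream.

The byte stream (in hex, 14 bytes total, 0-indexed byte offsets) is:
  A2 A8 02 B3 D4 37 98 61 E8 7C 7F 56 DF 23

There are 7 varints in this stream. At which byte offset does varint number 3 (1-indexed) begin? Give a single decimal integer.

Answer: 6

Derivation:
  byte[0]=0xA2 cont=1 payload=0x22=34: acc |= 34<<0 -> acc=34 shift=7
  byte[1]=0xA8 cont=1 payload=0x28=40: acc |= 40<<7 -> acc=5154 shift=14
  byte[2]=0x02 cont=0 payload=0x02=2: acc |= 2<<14 -> acc=37922 shift=21 [end]
Varint 1: bytes[0:3] = A2 A8 02 -> value 37922 (3 byte(s))
  byte[3]=0xB3 cont=1 payload=0x33=51: acc |= 51<<0 -> acc=51 shift=7
  byte[4]=0xD4 cont=1 payload=0x54=84: acc |= 84<<7 -> acc=10803 shift=14
  byte[5]=0x37 cont=0 payload=0x37=55: acc |= 55<<14 -> acc=911923 shift=21 [end]
Varint 2: bytes[3:6] = B3 D4 37 -> value 911923 (3 byte(s))
  byte[6]=0x98 cont=1 payload=0x18=24: acc |= 24<<0 -> acc=24 shift=7
  byte[7]=0x61 cont=0 payload=0x61=97: acc |= 97<<7 -> acc=12440 shift=14 [end]
Varint 3: bytes[6:8] = 98 61 -> value 12440 (2 byte(s))
  byte[8]=0xE8 cont=1 payload=0x68=104: acc |= 104<<0 -> acc=104 shift=7
  byte[9]=0x7C cont=0 payload=0x7C=124: acc |= 124<<7 -> acc=15976 shift=14 [end]
Varint 4: bytes[8:10] = E8 7C -> value 15976 (2 byte(s))
  byte[10]=0x7F cont=0 payload=0x7F=127: acc |= 127<<0 -> acc=127 shift=7 [end]
Varint 5: bytes[10:11] = 7F -> value 127 (1 byte(s))
  byte[11]=0x56 cont=0 payload=0x56=86: acc |= 86<<0 -> acc=86 shift=7 [end]
Varint 6: bytes[11:12] = 56 -> value 86 (1 byte(s))
  byte[12]=0xDF cont=1 payload=0x5F=95: acc |= 95<<0 -> acc=95 shift=7
  byte[13]=0x23 cont=0 payload=0x23=35: acc |= 35<<7 -> acc=4575 shift=14 [end]
Varint 7: bytes[12:14] = DF 23 -> value 4575 (2 byte(s))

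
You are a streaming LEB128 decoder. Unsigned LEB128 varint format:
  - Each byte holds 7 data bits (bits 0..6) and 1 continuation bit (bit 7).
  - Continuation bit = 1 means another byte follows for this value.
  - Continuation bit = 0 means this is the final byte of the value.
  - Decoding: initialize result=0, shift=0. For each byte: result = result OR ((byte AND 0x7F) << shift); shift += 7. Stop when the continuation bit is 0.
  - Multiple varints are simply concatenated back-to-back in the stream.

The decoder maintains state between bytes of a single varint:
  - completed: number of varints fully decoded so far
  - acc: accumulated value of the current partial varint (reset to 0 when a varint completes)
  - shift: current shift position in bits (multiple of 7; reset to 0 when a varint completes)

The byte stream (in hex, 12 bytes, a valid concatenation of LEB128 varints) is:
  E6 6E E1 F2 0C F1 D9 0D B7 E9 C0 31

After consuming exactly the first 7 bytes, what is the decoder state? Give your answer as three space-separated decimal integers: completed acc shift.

byte[0]=0xE6 cont=1 payload=0x66: acc |= 102<<0 -> completed=0 acc=102 shift=7
byte[1]=0x6E cont=0 payload=0x6E: varint #1 complete (value=14182); reset -> completed=1 acc=0 shift=0
byte[2]=0xE1 cont=1 payload=0x61: acc |= 97<<0 -> completed=1 acc=97 shift=7
byte[3]=0xF2 cont=1 payload=0x72: acc |= 114<<7 -> completed=1 acc=14689 shift=14
byte[4]=0x0C cont=0 payload=0x0C: varint #2 complete (value=211297); reset -> completed=2 acc=0 shift=0
byte[5]=0xF1 cont=1 payload=0x71: acc |= 113<<0 -> completed=2 acc=113 shift=7
byte[6]=0xD9 cont=1 payload=0x59: acc |= 89<<7 -> completed=2 acc=11505 shift=14

Answer: 2 11505 14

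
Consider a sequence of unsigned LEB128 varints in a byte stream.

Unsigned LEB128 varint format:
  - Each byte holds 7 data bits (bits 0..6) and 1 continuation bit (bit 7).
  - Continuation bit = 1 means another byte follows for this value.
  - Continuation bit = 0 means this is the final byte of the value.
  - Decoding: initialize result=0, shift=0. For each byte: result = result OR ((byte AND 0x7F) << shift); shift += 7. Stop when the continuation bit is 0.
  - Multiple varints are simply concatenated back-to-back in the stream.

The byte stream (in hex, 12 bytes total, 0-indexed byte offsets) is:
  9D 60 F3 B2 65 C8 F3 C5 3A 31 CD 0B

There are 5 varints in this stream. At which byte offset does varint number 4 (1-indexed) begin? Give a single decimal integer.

Answer: 9

Derivation:
  byte[0]=0x9D cont=1 payload=0x1D=29: acc |= 29<<0 -> acc=29 shift=7
  byte[1]=0x60 cont=0 payload=0x60=96: acc |= 96<<7 -> acc=12317 shift=14 [end]
Varint 1: bytes[0:2] = 9D 60 -> value 12317 (2 byte(s))
  byte[2]=0xF3 cont=1 payload=0x73=115: acc |= 115<<0 -> acc=115 shift=7
  byte[3]=0xB2 cont=1 payload=0x32=50: acc |= 50<<7 -> acc=6515 shift=14
  byte[4]=0x65 cont=0 payload=0x65=101: acc |= 101<<14 -> acc=1661299 shift=21 [end]
Varint 2: bytes[2:5] = F3 B2 65 -> value 1661299 (3 byte(s))
  byte[5]=0xC8 cont=1 payload=0x48=72: acc |= 72<<0 -> acc=72 shift=7
  byte[6]=0xF3 cont=1 payload=0x73=115: acc |= 115<<7 -> acc=14792 shift=14
  byte[7]=0xC5 cont=1 payload=0x45=69: acc |= 69<<14 -> acc=1145288 shift=21
  byte[8]=0x3A cont=0 payload=0x3A=58: acc |= 58<<21 -> acc=122780104 shift=28 [end]
Varint 3: bytes[5:9] = C8 F3 C5 3A -> value 122780104 (4 byte(s))
  byte[9]=0x31 cont=0 payload=0x31=49: acc |= 49<<0 -> acc=49 shift=7 [end]
Varint 4: bytes[9:10] = 31 -> value 49 (1 byte(s))
  byte[10]=0xCD cont=1 payload=0x4D=77: acc |= 77<<0 -> acc=77 shift=7
  byte[11]=0x0B cont=0 payload=0x0B=11: acc |= 11<<7 -> acc=1485 shift=14 [end]
Varint 5: bytes[10:12] = CD 0B -> value 1485 (2 byte(s))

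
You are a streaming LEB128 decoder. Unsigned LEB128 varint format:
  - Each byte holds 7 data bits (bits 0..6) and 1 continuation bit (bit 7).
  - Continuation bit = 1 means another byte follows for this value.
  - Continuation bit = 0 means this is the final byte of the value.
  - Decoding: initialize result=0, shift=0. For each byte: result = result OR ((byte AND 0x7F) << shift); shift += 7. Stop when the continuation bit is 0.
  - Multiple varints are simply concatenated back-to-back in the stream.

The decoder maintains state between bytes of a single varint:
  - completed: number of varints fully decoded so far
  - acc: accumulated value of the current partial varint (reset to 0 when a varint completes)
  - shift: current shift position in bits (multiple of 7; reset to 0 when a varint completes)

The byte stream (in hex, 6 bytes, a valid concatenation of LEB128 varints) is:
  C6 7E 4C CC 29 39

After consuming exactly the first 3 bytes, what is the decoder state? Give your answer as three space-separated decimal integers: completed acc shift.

byte[0]=0xC6 cont=1 payload=0x46: acc |= 70<<0 -> completed=0 acc=70 shift=7
byte[1]=0x7E cont=0 payload=0x7E: varint #1 complete (value=16198); reset -> completed=1 acc=0 shift=0
byte[2]=0x4C cont=0 payload=0x4C: varint #2 complete (value=76); reset -> completed=2 acc=0 shift=0

Answer: 2 0 0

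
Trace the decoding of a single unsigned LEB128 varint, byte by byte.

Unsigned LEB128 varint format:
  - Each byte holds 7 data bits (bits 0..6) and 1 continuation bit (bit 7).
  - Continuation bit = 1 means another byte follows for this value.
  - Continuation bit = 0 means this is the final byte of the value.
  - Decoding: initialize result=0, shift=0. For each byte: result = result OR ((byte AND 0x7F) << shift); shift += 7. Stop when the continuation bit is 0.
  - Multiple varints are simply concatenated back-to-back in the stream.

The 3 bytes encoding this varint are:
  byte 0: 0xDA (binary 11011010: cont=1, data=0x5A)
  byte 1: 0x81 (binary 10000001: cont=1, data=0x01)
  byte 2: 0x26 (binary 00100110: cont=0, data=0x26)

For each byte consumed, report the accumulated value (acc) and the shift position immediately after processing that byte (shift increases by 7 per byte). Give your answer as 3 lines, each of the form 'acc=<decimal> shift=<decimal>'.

byte 0=0xDA: payload=0x5A=90, contrib = 90<<0 = 90; acc -> 90, shift -> 7
byte 1=0x81: payload=0x01=1, contrib = 1<<7 = 128; acc -> 218, shift -> 14
byte 2=0x26: payload=0x26=38, contrib = 38<<14 = 622592; acc -> 622810, shift -> 21

Answer: acc=90 shift=7
acc=218 shift=14
acc=622810 shift=21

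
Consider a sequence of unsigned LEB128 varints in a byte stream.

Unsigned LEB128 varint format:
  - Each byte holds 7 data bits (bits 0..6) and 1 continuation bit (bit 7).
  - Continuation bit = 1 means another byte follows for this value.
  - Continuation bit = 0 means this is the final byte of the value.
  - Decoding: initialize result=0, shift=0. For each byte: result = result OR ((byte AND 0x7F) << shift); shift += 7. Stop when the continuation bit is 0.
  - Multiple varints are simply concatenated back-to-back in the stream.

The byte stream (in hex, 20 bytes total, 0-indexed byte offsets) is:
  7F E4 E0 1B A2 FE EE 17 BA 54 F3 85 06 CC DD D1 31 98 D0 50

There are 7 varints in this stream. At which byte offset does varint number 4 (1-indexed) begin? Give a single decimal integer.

Answer: 8

Derivation:
  byte[0]=0x7F cont=0 payload=0x7F=127: acc |= 127<<0 -> acc=127 shift=7 [end]
Varint 1: bytes[0:1] = 7F -> value 127 (1 byte(s))
  byte[1]=0xE4 cont=1 payload=0x64=100: acc |= 100<<0 -> acc=100 shift=7
  byte[2]=0xE0 cont=1 payload=0x60=96: acc |= 96<<7 -> acc=12388 shift=14
  byte[3]=0x1B cont=0 payload=0x1B=27: acc |= 27<<14 -> acc=454756 shift=21 [end]
Varint 2: bytes[1:4] = E4 E0 1B -> value 454756 (3 byte(s))
  byte[4]=0xA2 cont=1 payload=0x22=34: acc |= 34<<0 -> acc=34 shift=7
  byte[5]=0xFE cont=1 payload=0x7E=126: acc |= 126<<7 -> acc=16162 shift=14
  byte[6]=0xEE cont=1 payload=0x6E=110: acc |= 110<<14 -> acc=1818402 shift=21
  byte[7]=0x17 cont=0 payload=0x17=23: acc |= 23<<21 -> acc=50052898 shift=28 [end]
Varint 3: bytes[4:8] = A2 FE EE 17 -> value 50052898 (4 byte(s))
  byte[8]=0xBA cont=1 payload=0x3A=58: acc |= 58<<0 -> acc=58 shift=7
  byte[9]=0x54 cont=0 payload=0x54=84: acc |= 84<<7 -> acc=10810 shift=14 [end]
Varint 4: bytes[8:10] = BA 54 -> value 10810 (2 byte(s))
  byte[10]=0xF3 cont=1 payload=0x73=115: acc |= 115<<0 -> acc=115 shift=7
  byte[11]=0x85 cont=1 payload=0x05=5: acc |= 5<<7 -> acc=755 shift=14
  byte[12]=0x06 cont=0 payload=0x06=6: acc |= 6<<14 -> acc=99059 shift=21 [end]
Varint 5: bytes[10:13] = F3 85 06 -> value 99059 (3 byte(s))
  byte[13]=0xCC cont=1 payload=0x4C=76: acc |= 76<<0 -> acc=76 shift=7
  byte[14]=0xDD cont=1 payload=0x5D=93: acc |= 93<<7 -> acc=11980 shift=14
  byte[15]=0xD1 cont=1 payload=0x51=81: acc |= 81<<14 -> acc=1339084 shift=21
  byte[16]=0x31 cont=0 payload=0x31=49: acc |= 49<<21 -> acc=104099532 shift=28 [end]
Varint 6: bytes[13:17] = CC DD D1 31 -> value 104099532 (4 byte(s))
  byte[17]=0x98 cont=1 payload=0x18=24: acc |= 24<<0 -> acc=24 shift=7
  byte[18]=0xD0 cont=1 payload=0x50=80: acc |= 80<<7 -> acc=10264 shift=14
  byte[19]=0x50 cont=0 payload=0x50=80: acc |= 80<<14 -> acc=1320984 shift=21 [end]
Varint 7: bytes[17:20] = 98 D0 50 -> value 1320984 (3 byte(s))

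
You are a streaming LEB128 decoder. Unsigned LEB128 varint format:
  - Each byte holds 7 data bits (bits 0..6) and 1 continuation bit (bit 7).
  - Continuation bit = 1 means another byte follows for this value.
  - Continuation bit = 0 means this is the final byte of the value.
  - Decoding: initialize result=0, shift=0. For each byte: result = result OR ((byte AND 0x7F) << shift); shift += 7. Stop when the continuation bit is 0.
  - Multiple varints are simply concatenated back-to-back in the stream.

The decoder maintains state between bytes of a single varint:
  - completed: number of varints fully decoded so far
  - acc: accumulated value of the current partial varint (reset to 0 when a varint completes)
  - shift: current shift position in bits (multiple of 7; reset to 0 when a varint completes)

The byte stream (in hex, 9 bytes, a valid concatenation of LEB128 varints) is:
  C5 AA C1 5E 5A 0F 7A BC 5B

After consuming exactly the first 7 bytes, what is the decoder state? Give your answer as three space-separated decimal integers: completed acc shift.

byte[0]=0xC5 cont=1 payload=0x45: acc |= 69<<0 -> completed=0 acc=69 shift=7
byte[1]=0xAA cont=1 payload=0x2A: acc |= 42<<7 -> completed=0 acc=5445 shift=14
byte[2]=0xC1 cont=1 payload=0x41: acc |= 65<<14 -> completed=0 acc=1070405 shift=21
byte[3]=0x5E cont=0 payload=0x5E: varint #1 complete (value=198202693); reset -> completed=1 acc=0 shift=0
byte[4]=0x5A cont=0 payload=0x5A: varint #2 complete (value=90); reset -> completed=2 acc=0 shift=0
byte[5]=0x0F cont=0 payload=0x0F: varint #3 complete (value=15); reset -> completed=3 acc=0 shift=0
byte[6]=0x7A cont=0 payload=0x7A: varint #4 complete (value=122); reset -> completed=4 acc=0 shift=0

Answer: 4 0 0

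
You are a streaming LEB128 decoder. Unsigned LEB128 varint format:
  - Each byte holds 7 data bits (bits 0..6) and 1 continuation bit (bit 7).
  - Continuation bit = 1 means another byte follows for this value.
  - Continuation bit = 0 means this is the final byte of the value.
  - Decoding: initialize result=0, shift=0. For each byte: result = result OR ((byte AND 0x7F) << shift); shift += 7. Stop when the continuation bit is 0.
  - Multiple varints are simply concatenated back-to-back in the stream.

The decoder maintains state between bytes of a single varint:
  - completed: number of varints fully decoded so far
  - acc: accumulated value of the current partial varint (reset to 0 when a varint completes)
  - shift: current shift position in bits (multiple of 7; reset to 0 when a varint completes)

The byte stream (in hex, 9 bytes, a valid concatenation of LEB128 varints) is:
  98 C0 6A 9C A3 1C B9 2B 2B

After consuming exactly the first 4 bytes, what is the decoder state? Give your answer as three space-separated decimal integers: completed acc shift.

Answer: 1 28 7

Derivation:
byte[0]=0x98 cont=1 payload=0x18: acc |= 24<<0 -> completed=0 acc=24 shift=7
byte[1]=0xC0 cont=1 payload=0x40: acc |= 64<<7 -> completed=0 acc=8216 shift=14
byte[2]=0x6A cont=0 payload=0x6A: varint #1 complete (value=1744920); reset -> completed=1 acc=0 shift=0
byte[3]=0x9C cont=1 payload=0x1C: acc |= 28<<0 -> completed=1 acc=28 shift=7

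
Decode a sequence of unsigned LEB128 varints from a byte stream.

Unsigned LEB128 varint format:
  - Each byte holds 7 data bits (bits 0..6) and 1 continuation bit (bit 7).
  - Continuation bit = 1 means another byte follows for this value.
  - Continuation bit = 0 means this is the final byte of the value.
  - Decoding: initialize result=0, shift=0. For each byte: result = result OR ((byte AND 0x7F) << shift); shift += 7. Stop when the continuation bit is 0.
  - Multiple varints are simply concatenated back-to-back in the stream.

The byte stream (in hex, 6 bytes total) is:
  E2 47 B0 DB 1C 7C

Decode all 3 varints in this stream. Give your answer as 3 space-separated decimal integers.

  byte[0]=0xE2 cont=1 payload=0x62=98: acc |= 98<<0 -> acc=98 shift=7
  byte[1]=0x47 cont=0 payload=0x47=71: acc |= 71<<7 -> acc=9186 shift=14 [end]
Varint 1: bytes[0:2] = E2 47 -> value 9186 (2 byte(s))
  byte[2]=0xB0 cont=1 payload=0x30=48: acc |= 48<<0 -> acc=48 shift=7
  byte[3]=0xDB cont=1 payload=0x5B=91: acc |= 91<<7 -> acc=11696 shift=14
  byte[4]=0x1C cont=0 payload=0x1C=28: acc |= 28<<14 -> acc=470448 shift=21 [end]
Varint 2: bytes[2:5] = B0 DB 1C -> value 470448 (3 byte(s))
  byte[5]=0x7C cont=0 payload=0x7C=124: acc |= 124<<0 -> acc=124 shift=7 [end]
Varint 3: bytes[5:6] = 7C -> value 124 (1 byte(s))

Answer: 9186 470448 124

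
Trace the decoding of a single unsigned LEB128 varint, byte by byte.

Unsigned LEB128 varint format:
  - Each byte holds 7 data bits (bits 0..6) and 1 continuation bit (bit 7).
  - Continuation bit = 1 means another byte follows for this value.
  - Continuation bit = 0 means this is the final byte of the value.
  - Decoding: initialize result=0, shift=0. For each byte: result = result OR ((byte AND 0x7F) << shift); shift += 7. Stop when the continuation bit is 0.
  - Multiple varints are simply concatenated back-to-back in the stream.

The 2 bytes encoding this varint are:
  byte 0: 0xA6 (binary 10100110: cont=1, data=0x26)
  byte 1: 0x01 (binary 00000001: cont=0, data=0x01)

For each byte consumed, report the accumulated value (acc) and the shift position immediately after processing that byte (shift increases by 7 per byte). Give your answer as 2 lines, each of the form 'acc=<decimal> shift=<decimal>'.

Answer: acc=38 shift=7
acc=166 shift=14

Derivation:
byte 0=0xA6: payload=0x26=38, contrib = 38<<0 = 38; acc -> 38, shift -> 7
byte 1=0x01: payload=0x01=1, contrib = 1<<7 = 128; acc -> 166, shift -> 14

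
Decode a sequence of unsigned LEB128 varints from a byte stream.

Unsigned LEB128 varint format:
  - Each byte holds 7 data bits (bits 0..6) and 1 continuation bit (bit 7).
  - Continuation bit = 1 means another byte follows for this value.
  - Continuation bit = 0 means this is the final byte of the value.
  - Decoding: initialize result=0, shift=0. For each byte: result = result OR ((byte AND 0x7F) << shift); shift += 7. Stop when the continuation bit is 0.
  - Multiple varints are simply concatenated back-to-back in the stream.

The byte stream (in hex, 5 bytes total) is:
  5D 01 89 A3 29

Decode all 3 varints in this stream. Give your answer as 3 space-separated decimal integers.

  byte[0]=0x5D cont=0 payload=0x5D=93: acc |= 93<<0 -> acc=93 shift=7 [end]
Varint 1: bytes[0:1] = 5D -> value 93 (1 byte(s))
  byte[1]=0x01 cont=0 payload=0x01=1: acc |= 1<<0 -> acc=1 shift=7 [end]
Varint 2: bytes[1:2] = 01 -> value 1 (1 byte(s))
  byte[2]=0x89 cont=1 payload=0x09=9: acc |= 9<<0 -> acc=9 shift=7
  byte[3]=0xA3 cont=1 payload=0x23=35: acc |= 35<<7 -> acc=4489 shift=14
  byte[4]=0x29 cont=0 payload=0x29=41: acc |= 41<<14 -> acc=676233 shift=21 [end]
Varint 3: bytes[2:5] = 89 A3 29 -> value 676233 (3 byte(s))

Answer: 93 1 676233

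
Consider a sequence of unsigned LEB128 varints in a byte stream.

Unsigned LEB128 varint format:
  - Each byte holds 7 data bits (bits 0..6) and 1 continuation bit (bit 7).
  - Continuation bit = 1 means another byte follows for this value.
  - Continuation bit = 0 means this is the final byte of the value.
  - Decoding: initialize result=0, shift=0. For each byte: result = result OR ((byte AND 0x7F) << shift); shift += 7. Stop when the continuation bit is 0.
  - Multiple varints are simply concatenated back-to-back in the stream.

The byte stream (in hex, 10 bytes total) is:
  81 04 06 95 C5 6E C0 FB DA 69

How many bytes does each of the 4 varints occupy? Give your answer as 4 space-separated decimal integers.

Answer: 2 1 3 4

Derivation:
  byte[0]=0x81 cont=1 payload=0x01=1: acc |= 1<<0 -> acc=1 shift=7
  byte[1]=0x04 cont=0 payload=0x04=4: acc |= 4<<7 -> acc=513 shift=14 [end]
Varint 1: bytes[0:2] = 81 04 -> value 513 (2 byte(s))
  byte[2]=0x06 cont=0 payload=0x06=6: acc |= 6<<0 -> acc=6 shift=7 [end]
Varint 2: bytes[2:3] = 06 -> value 6 (1 byte(s))
  byte[3]=0x95 cont=1 payload=0x15=21: acc |= 21<<0 -> acc=21 shift=7
  byte[4]=0xC5 cont=1 payload=0x45=69: acc |= 69<<7 -> acc=8853 shift=14
  byte[5]=0x6E cont=0 payload=0x6E=110: acc |= 110<<14 -> acc=1811093 shift=21 [end]
Varint 3: bytes[3:6] = 95 C5 6E -> value 1811093 (3 byte(s))
  byte[6]=0xC0 cont=1 payload=0x40=64: acc |= 64<<0 -> acc=64 shift=7
  byte[7]=0xFB cont=1 payload=0x7B=123: acc |= 123<<7 -> acc=15808 shift=14
  byte[8]=0xDA cont=1 payload=0x5A=90: acc |= 90<<14 -> acc=1490368 shift=21
  byte[9]=0x69 cont=0 payload=0x69=105: acc |= 105<<21 -> acc=221691328 shift=28 [end]
Varint 4: bytes[6:10] = C0 FB DA 69 -> value 221691328 (4 byte(s))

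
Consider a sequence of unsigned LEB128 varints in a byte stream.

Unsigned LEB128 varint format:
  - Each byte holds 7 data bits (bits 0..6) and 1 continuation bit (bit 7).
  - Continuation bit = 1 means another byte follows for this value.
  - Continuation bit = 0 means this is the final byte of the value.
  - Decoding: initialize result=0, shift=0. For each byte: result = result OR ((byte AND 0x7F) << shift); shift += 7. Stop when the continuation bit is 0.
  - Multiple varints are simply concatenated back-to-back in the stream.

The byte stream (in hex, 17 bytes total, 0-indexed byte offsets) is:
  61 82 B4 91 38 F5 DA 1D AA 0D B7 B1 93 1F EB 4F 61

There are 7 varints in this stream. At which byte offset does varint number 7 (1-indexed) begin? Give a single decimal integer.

Answer: 16

Derivation:
  byte[0]=0x61 cont=0 payload=0x61=97: acc |= 97<<0 -> acc=97 shift=7 [end]
Varint 1: bytes[0:1] = 61 -> value 97 (1 byte(s))
  byte[1]=0x82 cont=1 payload=0x02=2: acc |= 2<<0 -> acc=2 shift=7
  byte[2]=0xB4 cont=1 payload=0x34=52: acc |= 52<<7 -> acc=6658 shift=14
  byte[3]=0x91 cont=1 payload=0x11=17: acc |= 17<<14 -> acc=285186 shift=21
  byte[4]=0x38 cont=0 payload=0x38=56: acc |= 56<<21 -> acc=117725698 shift=28 [end]
Varint 2: bytes[1:5] = 82 B4 91 38 -> value 117725698 (4 byte(s))
  byte[5]=0xF5 cont=1 payload=0x75=117: acc |= 117<<0 -> acc=117 shift=7
  byte[6]=0xDA cont=1 payload=0x5A=90: acc |= 90<<7 -> acc=11637 shift=14
  byte[7]=0x1D cont=0 payload=0x1D=29: acc |= 29<<14 -> acc=486773 shift=21 [end]
Varint 3: bytes[5:8] = F5 DA 1D -> value 486773 (3 byte(s))
  byte[8]=0xAA cont=1 payload=0x2A=42: acc |= 42<<0 -> acc=42 shift=7
  byte[9]=0x0D cont=0 payload=0x0D=13: acc |= 13<<7 -> acc=1706 shift=14 [end]
Varint 4: bytes[8:10] = AA 0D -> value 1706 (2 byte(s))
  byte[10]=0xB7 cont=1 payload=0x37=55: acc |= 55<<0 -> acc=55 shift=7
  byte[11]=0xB1 cont=1 payload=0x31=49: acc |= 49<<7 -> acc=6327 shift=14
  byte[12]=0x93 cont=1 payload=0x13=19: acc |= 19<<14 -> acc=317623 shift=21
  byte[13]=0x1F cont=0 payload=0x1F=31: acc |= 31<<21 -> acc=65329335 shift=28 [end]
Varint 5: bytes[10:14] = B7 B1 93 1F -> value 65329335 (4 byte(s))
  byte[14]=0xEB cont=1 payload=0x6B=107: acc |= 107<<0 -> acc=107 shift=7
  byte[15]=0x4F cont=0 payload=0x4F=79: acc |= 79<<7 -> acc=10219 shift=14 [end]
Varint 6: bytes[14:16] = EB 4F -> value 10219 (2 byte(s))
  byte[16]=0x61 cont=0 payload=0x61=97: acc |= 97<<0 -> acc=97 shift=7 [end]
Varint 7: bytes[16:17] = 61 -> value 97 (1 byte(s))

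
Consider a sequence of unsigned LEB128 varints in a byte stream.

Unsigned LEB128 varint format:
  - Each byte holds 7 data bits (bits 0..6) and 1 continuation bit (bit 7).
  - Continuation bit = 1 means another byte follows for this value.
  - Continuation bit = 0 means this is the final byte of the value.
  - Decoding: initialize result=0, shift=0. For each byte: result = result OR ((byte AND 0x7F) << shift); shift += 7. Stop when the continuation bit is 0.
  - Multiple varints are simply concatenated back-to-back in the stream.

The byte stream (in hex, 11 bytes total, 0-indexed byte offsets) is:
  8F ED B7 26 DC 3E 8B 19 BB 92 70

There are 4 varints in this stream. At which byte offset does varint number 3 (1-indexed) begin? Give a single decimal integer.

  byte[0]=0x8F cont=1 payload=0x0F=15: acc |= 15<<0 -> acc=15 shift=7
  byte[1]=0xED cont=1 payload=0x6D=109: acc |= 109<<7 -> acc=13967 shift=14
  byte[2]=0xB7 cont=1 payload=0x37=55: acc |= 55<<14 -> acc=915087 shift=21
  byte[3]=0x26 cont=0 payload=0x26=38: acc |= 38<<21 -> acc=80606863 shift=28 [end]
Varint 1: bytes[0:4] = 8F ED B7 26 -> value 80606863 (4 byte(s))
  byte[4]=0xDC cont=1 payload=0x5C=92: acc |= 92<<0 -> acc=92 shift=7
  byte[5]=0x3E cont=0 payload=0x3E=62: acc |= 62<<7 -> acc=8028 shift=14 [end]
Varint 2: bytes[4:6] = DC 3E -> value 8028 (2 byte(s))
  byte[6]=0x8B cont=1 payload=0x0B=11: acc |= 11<<0 -> acc=11 shift=7
  byte[7]=0x19 cont=0 payload=0x19=25: acc |= 25<<7 -> acc=3211 shift=14 [end]
Varint 3: bytes[6:8] = 8B 19 -> value 3211 (2 byte(s))
  byte[8]=0xBB cont=1 payload=0x3B=59: acc |= 59<<0 -> acc=59 shift=7
  byte[9]=0x92 cont=1 payload=0x12=18: acc |= 18<<7 -> acc=2363 shift=14
  byte[10]=0x70 cont=0 payload=0x70=112: acc |= 112<<14 -> acc=1837371 shift=21 [end]
Varint 4: bytes[8:11] = BB 92 70 -> value 1837371 (3 byte(s))

Answer: 6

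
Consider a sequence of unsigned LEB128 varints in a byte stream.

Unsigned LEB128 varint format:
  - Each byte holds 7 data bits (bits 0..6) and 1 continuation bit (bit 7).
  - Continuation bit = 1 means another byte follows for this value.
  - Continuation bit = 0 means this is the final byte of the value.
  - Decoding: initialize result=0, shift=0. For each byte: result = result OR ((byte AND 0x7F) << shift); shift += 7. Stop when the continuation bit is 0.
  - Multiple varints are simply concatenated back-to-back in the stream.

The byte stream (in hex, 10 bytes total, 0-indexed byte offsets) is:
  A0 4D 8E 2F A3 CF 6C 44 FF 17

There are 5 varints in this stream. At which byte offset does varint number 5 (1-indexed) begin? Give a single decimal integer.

Answer: 8

Derivation:
  byte[0]=0xA0 cont=1 payload=0x20=32: acc |= 32<<0 -> acc=32 shift=7
  byte[1]=0x4D cont=0 payload=0x4D=77: acc |= 77<<7 -> acc=9888 shift=14 [end]
Varint 1: bytes[0:2] = A0 4D -> value 9888 (2 byte(s))
  byte[2]=0x8E cont=1 payload=0x0E=14: acc |= 14<<0 -> acc=14 shift=7
  byte[3]=0x2F cont=0 payload=0x2F=47: acc |= 47<<7 -> acc=6030 shift=14 [end]
Varint 2: bytes[2:4] = 8E 2F -> value 6030 (2 byte(s))
  byte[4]=0xA3 cont=1 payload=0x23=35: acc |= 35<<0 -> acc=35 shift=7
  byte[5]=0xCF cont=1 payload=0x4F=79: acc |= 79<<7 -> acc=10147 shift=14
  byte[6]=0x6C cont=0 payload=0x6C=108: acc |= 108<<14 -> acc=1779619 shift=21 [end]
Varint 3: bytes[4:7] = A3 CF 6C -> value 1779619 (3 byte(s))
  byte[7]=0x44 cont=0 payload=0x44=68: acc |= 68<<0 -> acc=68 shift=7 [end]
Varint 4: bytes[7:8] = 44 -> value 68 (1 byte(s))
  byte[8]=0xFF cont=1 payload=0x7F=127: acc |= 127<<0 -> acc=127 shift=7
  byte[9]=0x17 cont=0 payload=0x17=23: acc |= 23<<7 -> acc=3071 shift=14 [end]
Varint 5: bytes[8:10] = FF 17 -> value 3071 (2 byte(s))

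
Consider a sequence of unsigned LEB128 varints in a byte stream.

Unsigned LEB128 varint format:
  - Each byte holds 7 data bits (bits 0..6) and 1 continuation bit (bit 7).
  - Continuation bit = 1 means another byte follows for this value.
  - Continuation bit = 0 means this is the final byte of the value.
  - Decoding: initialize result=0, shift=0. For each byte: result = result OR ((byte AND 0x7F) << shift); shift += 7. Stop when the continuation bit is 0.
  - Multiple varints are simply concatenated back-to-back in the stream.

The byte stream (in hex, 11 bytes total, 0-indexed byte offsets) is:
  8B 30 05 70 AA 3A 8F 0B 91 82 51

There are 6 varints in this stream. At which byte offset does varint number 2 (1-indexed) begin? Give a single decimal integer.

  byte[0]=0x8B cont=1 payload=0x0B=11: acc |= 11<<0 -> acc=11 shift=7
  byte[1]=0x30 cont=0 payload=0x30=48: acc |= 48<<7 -> acc=6155 shift=14 [end]
Varint 1: bytes[0:2] = 8B 30 -> value 6155 (2 byte(s))
  byte[2]=0x05 cont=0 payload=0x05=5: acc |= 5<<0 -> acc=5 shift=7 [end]
Varint 2: bytes[2:3] = 05 -> value 5 (1 byte(s))
  byte[3]=0x70 cont=0 payload=0x70=112: acc |= 112<<0 -> acc=112 shift=7 [end]
Varint 3: bytes[3:4] = 70 -> value 112 (1 byte(s))
  byte[4]=0xAA cont=1 payload=0x2A=42: acc |= 42<<0 -> acc=42 shift=7
  byte[5]=0x3A cont=0 payload=0x3A=58: acc |= 58<<7 -> acc=7466 shift=14 [end]
Varint 4: bytes[4:6] = AA 3A -> value 7466 (2 byte(s))
  byte[6]=0x8F cont=1 payload=0x0F=15: acc |= 15<<0 -> acc=15 shift=7
  byte[7]=0x0B cont=0 payload=0x0B=11: acc |= 11<<7 -> acc=1423 shift=14 [end]
Varint 5: bytes[6:8] = 8F 0B -> value 1423 (2 byte(s))
  byte[8]=0x91 cont=1 payload=0x11=17: acc |= 17<<0 -> acc=17 shift=7
  byte[9]=0x82 cont=1 payload=0x02=2: acc |= 2<<7 -> acc=273 shift=14
  byte[10]=0x51 cont=0 payload=0x51=81: acc |= 81<<14 -> acc=1327377 shift=21 [end]
Varint 6: bytes[8:11] = 91 82 51 -> value 1327377 (3 byte(s))

Answer: 2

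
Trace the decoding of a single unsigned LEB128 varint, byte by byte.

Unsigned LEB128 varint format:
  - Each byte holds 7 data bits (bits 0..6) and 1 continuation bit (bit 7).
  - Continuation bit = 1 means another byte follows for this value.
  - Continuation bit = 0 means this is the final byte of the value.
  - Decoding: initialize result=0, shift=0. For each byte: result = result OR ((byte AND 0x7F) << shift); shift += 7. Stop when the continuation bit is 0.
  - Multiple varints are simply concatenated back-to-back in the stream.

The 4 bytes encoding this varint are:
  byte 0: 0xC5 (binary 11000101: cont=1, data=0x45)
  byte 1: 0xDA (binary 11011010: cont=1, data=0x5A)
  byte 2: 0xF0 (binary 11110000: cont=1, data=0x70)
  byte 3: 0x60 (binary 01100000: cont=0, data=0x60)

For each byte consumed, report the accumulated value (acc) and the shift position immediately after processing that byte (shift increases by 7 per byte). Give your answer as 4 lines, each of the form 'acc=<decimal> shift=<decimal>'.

Answer: acc=69 shift=7
acc=11589 shift=14
acc=1846597 shift=21
acc=203173189 shift=28

Derivation:
byte 0=0xC5: payload=0x45=69, contrib = 69<<0 = 69; acc -> 69, shift -> 7
byte 1=0xDA: payload=0x5A=90, contrib = 90<<7 = 11520; acc -> 11589, shift -> 14
byte 2=0xF0: payload=0x70=112, contrib = 112<<14 = 1835008; acc -> 1846597, shift -> 21
byte 3=0x60: payload=0x60=96, contrib = 96<<21 = 201326592; acc -> 203173189, shift -> 28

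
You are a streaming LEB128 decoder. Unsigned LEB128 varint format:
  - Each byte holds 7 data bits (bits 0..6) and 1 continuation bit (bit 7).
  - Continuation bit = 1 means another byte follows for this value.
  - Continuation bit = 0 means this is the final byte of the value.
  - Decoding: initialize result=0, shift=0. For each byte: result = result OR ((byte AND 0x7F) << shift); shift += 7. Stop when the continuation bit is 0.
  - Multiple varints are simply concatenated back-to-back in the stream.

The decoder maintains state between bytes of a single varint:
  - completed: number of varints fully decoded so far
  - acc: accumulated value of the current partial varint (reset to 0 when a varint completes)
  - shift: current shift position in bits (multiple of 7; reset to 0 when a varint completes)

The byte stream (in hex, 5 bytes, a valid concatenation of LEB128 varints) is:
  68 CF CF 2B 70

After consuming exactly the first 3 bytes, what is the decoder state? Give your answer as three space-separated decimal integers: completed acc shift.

Answer: 1 10191 14

Derivation:
byte[0]=0x68 cont=0 payload=0x68: varint #1 complete (value=104); reset -> completed=1 acc=0 shift=0
byte[1]=0xCF cont=1 payload=0x4F: acc |= 79<<0 -> completed=1 acc=79 shift=7
byte[2]=0xCF cont=1 payload=0x4F: acc |= 79<<7 -> completed=1 acc=10191 shift=14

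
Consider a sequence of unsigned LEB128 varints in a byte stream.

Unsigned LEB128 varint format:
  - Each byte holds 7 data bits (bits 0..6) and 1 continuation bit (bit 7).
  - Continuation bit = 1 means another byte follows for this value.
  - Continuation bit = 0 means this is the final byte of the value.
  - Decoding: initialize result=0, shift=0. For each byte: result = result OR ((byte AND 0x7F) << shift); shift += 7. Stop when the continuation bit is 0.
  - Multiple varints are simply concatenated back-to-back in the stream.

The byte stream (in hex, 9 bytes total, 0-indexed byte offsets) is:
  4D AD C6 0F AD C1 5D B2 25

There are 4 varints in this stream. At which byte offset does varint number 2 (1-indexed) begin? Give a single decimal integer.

Answer: 1

Derivation:
  byte[0]=0x4D cont=0 payload=0x4D=77: acc |= 77<<0 -> acc=77 shift=7 [end]
Varint 1: bytes[0:1] = 4D -> value 77 (1 byte(s))
  byte[1]=0xAD cont=1 payload=0x2D=45: acc |= 45<<0 -> acc=45 shift=7
  byte[2]=0xC6 cont=1 payload=0x46=70: acc |= 70<<7 -> acc=9005 shift=14
  byte[3]=0x0F cont=0 payload=0x0F=15: acc |= 15<<14 -> acc=254765 shift=21 [end]
Varint 2: bytes[1:4] = AD C6 0F -> value 254765 (3 byte(s))
  byte[4]=0xAD cont=1 payload=0x2D=45: acc |= 45<<0 -> acc=45 shift=7
  byte[5]=0xC1 cont=1 payload=0x41=65: acc |= 65<<7 -> acc=8365 shift=14
  byte[6]=0x5D cont=0 payload=0x5D=93: acc |= 93<<14 -> acc=1532077 shift=21 [end]
Varint 3: bytes[4:7] = AD C1 5D -> value 1532077 (3 byte(s))
  byte[7]=0xB2 cont=1 payload=0x32=50: acc |= 50<<0 -> acc=50 shift=7
  byte[8]=0x25 cont=0 payload=0x25=37: acc |= 37<<7 -> acc=4786 shift=14 [end]
Varint 4: bytes[7:9] = B2 25 -> value 4786 (2 byte(s))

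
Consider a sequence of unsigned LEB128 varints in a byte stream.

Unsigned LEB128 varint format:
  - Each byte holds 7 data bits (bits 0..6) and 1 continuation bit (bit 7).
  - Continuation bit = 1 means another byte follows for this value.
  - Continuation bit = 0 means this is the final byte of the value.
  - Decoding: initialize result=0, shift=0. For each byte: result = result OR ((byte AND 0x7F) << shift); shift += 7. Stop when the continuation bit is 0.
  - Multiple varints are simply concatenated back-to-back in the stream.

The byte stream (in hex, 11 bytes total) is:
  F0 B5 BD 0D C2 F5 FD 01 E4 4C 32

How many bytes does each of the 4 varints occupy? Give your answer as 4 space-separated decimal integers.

  byte[0]=0xF0 cont=1 payload=0x70=112: acc |= 112<<0 -> acc=112 shift=7
  byte[1]=0xB5 cont=1 payload=0x35=53: acc |= 53<<7 -> acc=6896 shift=14
  byte[2]=0xBD cont=1 payload=0x3D=61: acc |= 61<<14 -> acc=1006320 shift=21
  byte[3]=0x0D cont=0 payload=0x0D=13: acc |= 13<<21 -> acc=28269296 shift=28 [end]
Varint 1: bytes[0:4] = F0 B5 BD 0D -> value 28269296 (4 byte(s))
  byte[4]=0xC2 cont=1 payload=0x42=66: acc |= 66<<0 -> acc=66 shift=7
  byte[5]=0xF5 cont=1 payload=0x75=117: acc |= 117<<7 -> acc=15042 shift=14
  byte[6]=0xFD cont=1 payload=0x7D=125: acc |= 125<<14 -> acc=2063042 shift=21
  byte[7]=0x01 cont=0 payload=0x01=1: acc |= 1<<21 -> acc=4160194 shift=28 [end]
Varint 2: bytes[4:8] = C2 F5 FD 01 -> value 4160194 (4 byte(s))
  byte[8]=0xE4 cont=1 payload=0x64=100: acc |= 100<<0 -> acc=100 shift=7
  byte[9]=0x4C cont=0 payload=0x4C=76: acc |= 76<<7 -> acc=9828 shift=14 [end]
Varint 3: bytes[8:10] = E4 4C -> value 9828 (2 byte(s))
  byte[10]=0x32 cont=0 payload=0x32=50: acc |= 50<<0 -> acc=50 shift=7 [end]
Varint 4: bytes[10:11] = 32 -> value 50 (1 byte(s))

Answer: 4 4 2 1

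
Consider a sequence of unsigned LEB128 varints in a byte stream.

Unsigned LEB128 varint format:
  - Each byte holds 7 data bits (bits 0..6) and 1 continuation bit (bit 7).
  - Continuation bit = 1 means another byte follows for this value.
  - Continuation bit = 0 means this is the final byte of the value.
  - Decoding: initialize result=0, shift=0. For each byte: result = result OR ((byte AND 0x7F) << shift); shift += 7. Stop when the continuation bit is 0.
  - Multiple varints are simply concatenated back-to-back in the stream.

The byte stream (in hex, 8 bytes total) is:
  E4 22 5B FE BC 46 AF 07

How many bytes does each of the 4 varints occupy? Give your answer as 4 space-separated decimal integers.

Answer: 2 1 3 2

Derivation:
  byte[0]=0xE4 cont=1 payload=0x64=100: acc |= 100<<0 -> acc=100 shift=7
  byte[1]=0x22 cont=0 payload=0x22=34: acc |= 34<<7 -> acc=4452 shift=14 [end]
Varint 1: bytes[0:2] = E4 22 -> value 4452 (2 byte(s))
  byte[2]=0x5B cont=0 payload=0x5B=91: acc |= 91<<0 -> acc=91 shift=7 [end]
Varint 2: bytes[2:3] = 5B -> value 91 (1 byte(s))
  byte[3]=0xFE cont=1 payload=0x7E=126: acc |= 126<<0 -> acc=126 shift=7
  byte[4]=0xBC cont=1 payload=0x3C=60: acc |= 60<<7 -> acc=7806 shift=14
  byte[5]=0x46 cont=0 payload=0x46=70: acc |= 70<<14 -> acc=1154686 shift=21 [end]
Varint 3: bytes[3:6] = FE BC 46 -> value 1154686 (3 byte(s))
  byte[6]=0xAF cont=1 payload=0x2F=47: acc |= 47<<0 -> acc=47 shift=7
  byte[7]=0x07 cont=0 payload=0x07=7: acc |= 7<<7 -> acc=943 shift=14 [end]
Varint 4: bytes[6:8] = AF 07 -> value 943 (2 byte(s))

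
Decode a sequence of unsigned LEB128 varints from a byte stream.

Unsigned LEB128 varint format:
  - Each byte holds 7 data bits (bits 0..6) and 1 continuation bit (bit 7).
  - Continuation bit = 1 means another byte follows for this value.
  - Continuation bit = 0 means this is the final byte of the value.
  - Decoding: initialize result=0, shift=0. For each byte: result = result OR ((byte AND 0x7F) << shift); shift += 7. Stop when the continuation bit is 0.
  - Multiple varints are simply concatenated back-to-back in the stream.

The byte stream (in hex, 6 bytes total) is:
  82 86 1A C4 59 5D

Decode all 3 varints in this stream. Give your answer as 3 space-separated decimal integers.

  byte[0]=0x82 cont=1 payload=0x02=2: acc |= 2<<0 -> acc=2 shift=7
  byte[1]=0x86 cont=1 payload=0x06=6: acc |= 6<<7 -> acc=770 shift=14
  byte[2]=0x1A cont=0 payload=0x1A=26: acc |= 26<<14 -> acc=426754 shift=21 [end]
Varint 1: bytes[0:3] = 82 86 1A -> value 426754 (3 byte(s))
  byte[3]=0xC4 cont=1 payload=0x44=68: acc |= 68<<0 -> acc=68 shift=7
  byte[4]=0x59 cont=0 payload=0x59=89: acc |= 89<<7 -> acc=11460 shift=14 [end]
Varint 2: bytes[3:5] = C4 59 -> value 11460 (2 byte(s))
  byte[5]=0x5D cont=0 payload=0x5D=93: acc |= 93<<0 -> acc=93 shift=7 [end]
Varint 3: bytes[5:6] = 5D -> value 93 (1 byte(s))

Answer: 426754 11460 93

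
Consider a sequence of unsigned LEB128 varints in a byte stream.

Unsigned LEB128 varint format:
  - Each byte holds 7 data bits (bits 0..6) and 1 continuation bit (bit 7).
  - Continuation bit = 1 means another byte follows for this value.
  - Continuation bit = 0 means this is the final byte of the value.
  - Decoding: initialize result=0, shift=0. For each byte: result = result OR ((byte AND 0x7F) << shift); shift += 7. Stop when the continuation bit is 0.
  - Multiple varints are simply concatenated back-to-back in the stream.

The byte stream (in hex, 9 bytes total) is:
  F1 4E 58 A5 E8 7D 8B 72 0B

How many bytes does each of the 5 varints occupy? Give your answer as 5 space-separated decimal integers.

  byte[0]=0xF1 cont=1 payload=0x71=113: acc |= 113<<0 -> acc=113 shift=7
  byte[1]=0x4E cont=0 payload=0x4E=78: acc |= 78<<7 -> acc=10097 shift=14 [end]
Varint 1: bytes[0:2] = F1 4E -> value 10097 (2 byte(s))
  byte[2]=0x58 cont=0 payload=0x58=88: acc |= 88<<0 -> acc=88 shift=7 [end]
Varint 2: bytes[2:3] = 58 -> value 88 (1 byte(s))
  byte[3]=0xA5 cont=1 payload=0x25=37: acc |= 37<<0 -> acc=37 shift=7
  byte[4]=0xE8 cont=1 payload=0x68=104: acc |= 104<<7 -> acc=13349 shift=14
  byte[5]=0x7D cont=0 payload=0x7D=125: acc |= 125<<14 -> acc=2061349 shift=21 [end]
Varint 3: bytes[3:6] = A5 E8 7D -> value 2061349 (3 byte(s))
  byte[6]=0x8B cont=1 payload=0x0B=11: acc |= 11<<0 -> acc=11 shift=7
  byte[7]=0x72 cont=0 payload=0x72=114: acc |= 114<<7 -> acc=14603 shift=14 [end]
Varint 4: bytes[6:8] = 8B 72 -> value 14603 (2 byte(s))
  byte[8]=0x0B cont=0 payload=0x0B=11: acc |= 11<<0 -> acc=11 shift=7 [end]
Varint 5: bytes[8:9] = 0B -> value 11 (1 byte(s))

Answer: 2 1 3 2 1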